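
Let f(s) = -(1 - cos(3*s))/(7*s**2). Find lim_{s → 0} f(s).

-9/14

Substitution gives 0/0.
Use (1 − cos u)/u² → 1/2 with u = 3s: the limit is 3²/(2·(-7)) = -9/14.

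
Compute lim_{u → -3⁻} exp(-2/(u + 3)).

As u → -3⁻, -2/(u + 3) → +∞, so e^(-2/(u + 3)) → ∞.

∞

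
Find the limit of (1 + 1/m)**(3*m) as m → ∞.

e^(3)

Write it as [(1 + 1/m)^m]^(3) · (1 + 1/m)^(0). The bracketed term tends to e^(1) and the second factor to 1, so the limit is e^(3).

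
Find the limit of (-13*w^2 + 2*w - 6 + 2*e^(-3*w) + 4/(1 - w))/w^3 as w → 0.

Substitution gives 0/0 (the numerator vanishes to order 3).
Expand each term to order w^3: the coefficient of w^3 in 4·1/(1 - w) is 4 and in 2·e^(-3w) is -9.
Lower-order terms cancel with the polynomial part, so the numerator is (-5)·w^3 + o(w^3), and the limit is (-5)/(1) = -5.

-5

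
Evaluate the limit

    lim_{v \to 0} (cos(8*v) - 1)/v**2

-32

Direct substitution gives 0/0.
Apply L'Hôpital: lim (-8*sin(8*v))/(2*v), still 0/0.
After 2 applications of L'Hôpital's rule the quotient is (-64*cos(8*v))/(2); substituting v = 0 gives -32.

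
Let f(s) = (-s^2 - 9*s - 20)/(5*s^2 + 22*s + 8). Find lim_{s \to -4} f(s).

1/18

At s = -4 both the top and bottom vanish — a removable singularity. Factoring out (s + 4) from each leaves (-s - 5)/(5*s + 2), which at s = -4 equals 1/18.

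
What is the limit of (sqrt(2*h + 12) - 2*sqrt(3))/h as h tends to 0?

Substitution gives 0/0. Multiply numerator and denominator by the conjugate √(12 + 2h) + √12.
The numerator becomes (12 + 2h) − 12 = 2h, so the expression simplifies to 2/(√(12 + 2h) + √12).
Letting h → 0 gives 2/(2√12) = √(3)/6.

√(3)/6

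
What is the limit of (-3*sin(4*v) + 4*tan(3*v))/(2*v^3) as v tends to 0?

34

Substitution gives 0/0 (the numerator vanishes to order 3).
Expand each term to order v^3: the coefficient of v^3 in 4·tan(3v) is 36 and in -3·sin(4v) is 32.
Lower-order terms cancel with the polynomial part, so the numerator is (68)·v^3 + o(v^3), and the limit is (68)/(2) = 34.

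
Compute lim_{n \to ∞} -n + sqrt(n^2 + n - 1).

1/2

An ∞ − ∞ form. Rationalising with the conjugate, the difference becomes (n - 1) / (√(n^2 + n - 1) + n).
For large n the denominator behaves like 2·n, so the quotient tends to 1/2 = 1/2.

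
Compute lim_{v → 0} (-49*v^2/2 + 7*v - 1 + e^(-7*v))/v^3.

Direct substitution gives 0/0.
Apply L'Hôpital: lim (-49*v + 7 - 7*e^(-7*v))/(3*v^2), still 0/0.
Apply L'Hôpital: lim (-49 + 49*e^(-7*v))/(6*v), still 0/0.
After 3 applications of L'Hôpital's rule the quotient is (-343*e^(-7*v))/(6); substituting v = 0 gives -343/6.

-343/6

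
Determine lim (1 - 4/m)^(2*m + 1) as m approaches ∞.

e^(-8)

Let L be the limit and take ln: ln L = lim (2m + 1)·ln(1 - 4/m) = lim (2m + 1)·(-4/m + O(1/m²)) = -8.
Hence L = e^(-8).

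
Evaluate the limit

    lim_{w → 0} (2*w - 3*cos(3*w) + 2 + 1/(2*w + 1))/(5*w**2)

7/2

Substitution gives 0/0 (the numerator vanishes to order 2).
Expand each term to order w^2: the coefficient of w^2 in 1/(1 + 2w) is 4 and in -3·cos(3w) is 27/2.
Lower-order terms cancel with the polynomial part, so the numerator is (35/2)·w^2 + o(w^2), and the limit is (35/2)/(5) = 7/2.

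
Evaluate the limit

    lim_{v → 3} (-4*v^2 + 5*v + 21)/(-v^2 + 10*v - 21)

Direct substitution gives 0/0, so factor. Both numerator and denominator have (v - 3) as a factor.
After cancelling, the expression reduces to (-4*v - 7)/(7 - v).
Substituting v = 3 gives -19/4.

-19/4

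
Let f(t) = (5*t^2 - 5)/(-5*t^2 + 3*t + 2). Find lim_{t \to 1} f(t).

-10/7

Direct substitution gives 0/0, so factor. Both numerator and denominator have (t - 1) as a factor.
After cancelling, the expression reduces to (5*t + 5)/(-5*t - 2).
Substituting t = 1 gives -10/7.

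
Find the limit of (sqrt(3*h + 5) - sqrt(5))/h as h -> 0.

Substitution gives 0/0. Multiply numerator and denominator by the conjugate √(5 + 3h) + √5.
The numerator becomes (5 + 3h) − 5 = 3h, so the expression simplifies to 3/(√(5 + 3h) + √5).
Letting h → 0 gives 3/(2√5) = 3*√(5)/10.

3*√(5)/10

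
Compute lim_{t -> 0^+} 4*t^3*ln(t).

0

This is a 0·(−∞) form. Rewrite as 4·ln(t) / t^(−3) and apply L'Hôpital:
the derivative quotient is 4·(1/t) / (−3·t^(−4)) = (-4/3)·t^3 → 0.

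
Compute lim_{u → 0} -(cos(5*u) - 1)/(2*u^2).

25/4

Direct substitution gives 0/0.
Apply L'Hôpital: lim (-5*sin(5*u))/(-4*u), still 0/0.
After 2 applications of L'Hôpital's rule the quotient is (-25*cos(5*u))/(-4); substituting u = 0 gives 25/4.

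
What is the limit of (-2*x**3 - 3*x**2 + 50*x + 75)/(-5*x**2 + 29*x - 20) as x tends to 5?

130/21

At x = 5 both the top and bottom vanish — a removable singularity. Factoring out (x - 5) from each leaves (-2*x^2 - 13*x - 15)/(4 - 5*x), which at x = 5 equals 130/21.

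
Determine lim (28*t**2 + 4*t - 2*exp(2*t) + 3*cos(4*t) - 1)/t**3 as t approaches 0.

-8/3

Substitution gives 0/0 (the numerator vanishes to order 3).
Expand each term to order t^3: the coefficient of t^3 in -2·e^(2t) is -8/3 and in 3·cos(4t) is 0.
Lower-order terms cancel with the polynomial part, so the numerator is (-8/3)·t^3 + o(t^3), and the limit is (-8/3)/(1) = -8/3.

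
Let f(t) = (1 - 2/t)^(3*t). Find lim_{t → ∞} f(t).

The base → 1 and the exponent → ∞: a 1^∞ form.
Take logarithms: (3t)·ln(1 - 2/t). Since ln(1+u) ~ u for small u, this behaves like (3t)·(-2/t) → -6.
So the limit is e^(-6).

e^(-6)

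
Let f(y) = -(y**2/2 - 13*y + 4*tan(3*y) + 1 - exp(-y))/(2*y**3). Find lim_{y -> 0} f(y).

Substitution gives 0/0; apply L'Hôpital's rule 3 times.
After differentiating numerator and denominator 3 times the quotient is (((648*tan(3*y)^2 + 216)*e^(y)/cos(3*y)^2 + 1)*e^(-y))/(-12); at y = 0 this is -217/12.

-217/12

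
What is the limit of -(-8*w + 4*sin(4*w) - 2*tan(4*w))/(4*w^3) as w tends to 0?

Substitution gives 0/0; apply L'Hôpital's rule 3 times.
After differentiating numerator and denominator 3 times the quotient is (-256*cos(4*w) - 768*tan(4*w)^4 - 1024*tan(4*w)^2 - 256)/(-24); at w = 0 this is 64/3.

64/3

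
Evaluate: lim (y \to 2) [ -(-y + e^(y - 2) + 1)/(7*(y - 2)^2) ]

Direct substitution gives 0/0.
Apply L'Hôpital: lim (e^(y - 2) - 1)/(28 - 14*y), still 0/0.
After 2 applications of L'Hôpital's rule the quotient is (e^(y - 2))/(-14); substituting y = 2 gives -1/14.

-1/14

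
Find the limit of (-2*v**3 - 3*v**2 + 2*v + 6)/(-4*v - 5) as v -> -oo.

∞

The numerator has higher degree (3 > 1); the quotient behaves like (-2/(-4))·v^2 for large |v|.
As v → −∞ this diverges to ∞.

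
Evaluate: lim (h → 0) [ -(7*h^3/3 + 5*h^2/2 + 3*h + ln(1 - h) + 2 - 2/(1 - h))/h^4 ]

Substitution gives 0/0; apply L'Hôpital's rule 4 times.
After differentiating numerator and denominator 4 times the quotient is (6*(9 - h)/(h - 1)^5)/(-24); at h = 0 this is 9/4.

9/4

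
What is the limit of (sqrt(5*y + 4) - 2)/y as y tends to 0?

Substitution gives 0/0. Multiply numerator and denominator by the conjugate √(4 + 5y) + √4.
The numerator becomes (4 + 5y) − 4 = 5y, so the expression simplifies to 5/(√(4 + 5y) + √4).
Letting y → 0 gives 5/(2√4) = 5/4.

5/4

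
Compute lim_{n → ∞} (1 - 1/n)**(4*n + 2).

e^(-4)

Let L be the limit and take ln: ln L = lim (4n + 2)·ln(1 - 1/n) = lim (4n + 2)·(-1/n + O(1/n²)) = -4.
Hence L = e^(-4).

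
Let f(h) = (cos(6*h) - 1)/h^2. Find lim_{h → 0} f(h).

Direct substitution gives 0/0.
Apply L'Hôpital: lim (-6*sin(6*h))/(2*h), still 0/0.
After 2 applications of L'Hôpital's rule the quotient is (-36*cos(6*h))/(2); substituting h = 0 gives -18.

-18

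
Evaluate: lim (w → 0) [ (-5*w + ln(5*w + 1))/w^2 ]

-25/2

Direct substitution gives 0/0.
Apply L'Hôpital: lim (-5 + 5/(5*w + 1))/(2*w), still 0/0.
After 2 applications of L'Hôpital's rule the quotient is (-25/(5*w + 1)^2)/(2); substituting w = 0 gives -25/2.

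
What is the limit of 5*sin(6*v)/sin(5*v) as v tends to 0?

6

Substitution gives 0/0.
Divide numerator and denominator by v: sin(6v)/v → 6 and sin(5v)/v → 5, so the limit is 5·6/5 = 6.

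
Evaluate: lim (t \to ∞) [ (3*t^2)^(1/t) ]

Base → ∞ and exponent → 0: an ∞^0 form.
Take logs: (1/t)·ln(3·t^2) = (ln 3 + 2·ln t)/t → 0.
So the limit is e^0 = 1.

1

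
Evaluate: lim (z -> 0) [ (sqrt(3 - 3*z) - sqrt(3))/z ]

A 0/0 form; rationalise with √(3 - 3z) + √3. This collapses the numerator to -3z, leaving -3/(√(3 - 3z) + √3) → -3/(2√3) = -√(3)/2.

-√(3)/2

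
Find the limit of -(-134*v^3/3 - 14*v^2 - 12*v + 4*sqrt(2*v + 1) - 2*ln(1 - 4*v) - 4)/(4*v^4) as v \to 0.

-251/8

Substitution gives 0/0; apply L'Hôpital's rule 4 times.
After differentiating numerator and denominator 4 times the quotient is (3072/(4*v - 1)^4 - 60/(2*v + 1)^(7/2))/(-96); at v = 0 this is -251/8.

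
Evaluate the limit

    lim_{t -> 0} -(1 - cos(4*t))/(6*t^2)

-4/3

Substitution gives 0/0.
Use (1 − cos u)/u² → 1/2 with u = 4t: the limit is 4²/(2·(-6)) = -4/3.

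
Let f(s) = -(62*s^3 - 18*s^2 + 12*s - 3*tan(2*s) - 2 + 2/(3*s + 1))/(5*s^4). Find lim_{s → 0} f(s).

Substitution gives 0/0 (the numerator vanishes to order 4).
Expand each term to order s^4: the coefficient of s^4 in 2·1/(1 + 3s) is 162 and in -3·tan(2s) is 0.
Lower-order terms cancel with the polynomial part, so the numerator is (162)·s^4 + o(s^4), and the limit is (162)/(-5) = -162/5.

-162/5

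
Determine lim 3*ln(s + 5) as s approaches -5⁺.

As s → -5⁺, s + 5 → 0⁺ and ln(s + 5) → −∞.
Multiplying by 3 gives -∞.

-∞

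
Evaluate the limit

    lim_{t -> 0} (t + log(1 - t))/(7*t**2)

-1/14

Direct substitution gives 0/0.
Apply L'Hôpital: lim (1 - 1/(1 - t))/(14*t), still 0/0.
After 2 applications of L'Hôpital's rule the quotient is (-1/(1 - t)^2)/(14); substituting t = 0 gives -1/14.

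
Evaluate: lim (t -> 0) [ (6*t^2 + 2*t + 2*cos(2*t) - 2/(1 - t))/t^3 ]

-2

Substitution gives 0/0; apply L'Hôpital's rule 3 times.
After differentiating numerator and denominator 3 times the quotient is (16*sin(2*t) - 12/(t - 1)^4)/(6); at t = 0 this is -2.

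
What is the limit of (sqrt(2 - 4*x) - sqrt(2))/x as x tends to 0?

-√(2)

Substitution gives 0/0. Multiply numerator and denominator by the conjugate √(2 - 4x) + √2.
The numerator becomes (2 - 4x) − 2 = -4x, so the expression simplifies to -4/(√(2 - 4x) + √2).
Letting x → 0 gives -4/(2√2) = -√(2).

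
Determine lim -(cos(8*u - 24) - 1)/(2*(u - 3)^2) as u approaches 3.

16

Direct substitution gives 0/0.
Apply L'Hôpital: lim (-8*sin(8*u - 24))/(12 - 4*u), still 0/0.
After 2 applications of L'Hôpital's rule the quotient is (-64*cos(8*u - 24))/(-4); substituting u = 3 gives 16.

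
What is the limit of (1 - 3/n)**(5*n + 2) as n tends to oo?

e^(-15)

The base → 1 and the exponent → ∞: a 1^∞ form.
Take logarithms: (5n + 2)·ln(1 - 3/n). Since ln(1+u) ~ u for small u, this behaves like (5n)·(-3/n) → -15.
So the limit is e^(-15).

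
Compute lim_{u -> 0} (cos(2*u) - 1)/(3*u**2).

Direct substitution gives 0/0.
Apply L'Hôpital: lim (-2*sin(2*u))/(6*u), still 0/0.
After 2 applications of L'Hôpital's rule the quotient is (-4*cos(2*u))/(6); substituting u = 0 gives -2/3.

-2/3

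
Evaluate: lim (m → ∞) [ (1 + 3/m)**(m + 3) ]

e^(3)

Write it as [(1 + 3/m)^m]^(1) · (1 + 3/m)^(3). The bracketed term tends to e^(3) and the second factor to 1, so the limit is e^(3).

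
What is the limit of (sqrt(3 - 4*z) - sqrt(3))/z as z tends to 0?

-2*√(3)/3

Substitution gives 0/0. Multiply numerator and denominator by the conjugate √(3 - 4z) + √3.
The numerator becomes (3 - 4z) − 3 = -4z, so the expression simplifies to -4/(√(3 - 4z) + √3).
Letting z → 0 gives -4/(2√3) = -2*√(3)/3.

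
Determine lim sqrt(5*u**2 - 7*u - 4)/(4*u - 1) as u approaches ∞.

For large |u|, √(5*u^2 - 7*u - 4) ≈ √5·|u| and the denominator ≈ 4u.
Since u → +∞, |u| = u, giving √5/(4) = √(5)/4.

√(5)/4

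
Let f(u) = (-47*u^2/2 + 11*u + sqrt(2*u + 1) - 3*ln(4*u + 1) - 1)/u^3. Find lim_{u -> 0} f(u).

-127/2

Substitution gives 0/0 (the numerator vanishes to order 3).
Expand each term to order u^3: the coefficient of u^3 in -3·ln(1 + 4u) is -64 and in √(1 + 2u) is 1/2.
Lower-order terms cancel with the polynomial part, so the numerator is (-127/2)·u^3 + o(u^3), and the limit is (-127/2)/(1) = -127/2.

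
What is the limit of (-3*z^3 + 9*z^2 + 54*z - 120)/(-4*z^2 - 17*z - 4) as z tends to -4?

Direct substitution gives 0/0, so factor. Both numerator and denominator have (z + 4) as a factor.
After cancelling, the expression reduces to (-3*z^2 + 21*z - 30)/(-4*z - 1).
Substituting z = -4 gives -54/5.

-54/5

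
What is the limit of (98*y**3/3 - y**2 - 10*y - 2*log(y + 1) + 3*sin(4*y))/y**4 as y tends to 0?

Substitution gives 0/0; apply L'Hôpital's rule 4 times.
After differentiating numerator and denominator 4 times the quotient is (768*sin(4*y) + 12/(y + 1)^4)/(24); at y = 0 this is 1/2.

1/2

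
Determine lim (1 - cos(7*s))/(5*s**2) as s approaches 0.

Substitution gives 0/0.
Use (1 − cos u)/u² → 1/2 with u = 7s: the limit is 7²/(2·5) = 49/10.

49/10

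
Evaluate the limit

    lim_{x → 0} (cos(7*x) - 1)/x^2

-49/2

Direct substitution gives 0/0.
Apply L'Hôpital: lim (-7*sin(7*x))/(2*x), still 0/0.
After 2 applications of L'Hôpital's rule the quotient is (-49*cos(7*x))/(2); substituting x = 0 gives -49/2.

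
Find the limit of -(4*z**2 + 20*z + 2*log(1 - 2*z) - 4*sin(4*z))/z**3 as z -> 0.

-112/3

Substitution gives 0/0 (the numerator vanishes to order 3).
Expand each term to order z^3: the coefficient of z^3 in -4·sin(4z) is 128/3 and in 2·ln(1 - 2z) is -16/3.
Lower-order terms cancel with the polynomial part, so the numerator is (112/3)·z^3 + o(z^3), and the limit is (112/3)/(-1) = -112/3.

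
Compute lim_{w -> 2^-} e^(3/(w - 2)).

As w → 2⁻, 3/(w - 2) → −∞, so e^(3/(w - 2)) → 0.

0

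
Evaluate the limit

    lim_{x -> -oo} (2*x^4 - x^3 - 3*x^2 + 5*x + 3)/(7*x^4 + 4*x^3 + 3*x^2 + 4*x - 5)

Numerator and denominator both have degree 4.
Dividing every term by x^4, all lower-order terms vanish and the limit is the ratio of leading coefficients, 2/(7) = 2/7.

2/7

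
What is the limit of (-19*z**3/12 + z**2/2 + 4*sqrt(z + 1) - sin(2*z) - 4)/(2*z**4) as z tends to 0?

-5/64

Substitution gives 0/0; apply L'Hôpital's rule 4 times.
After differentiating numerator and denominator 4 times the quotient is (-16*sin(2*z) - 15/(4*(z + 1)^(7/2)))/(48); at z = 0 this is -5/64.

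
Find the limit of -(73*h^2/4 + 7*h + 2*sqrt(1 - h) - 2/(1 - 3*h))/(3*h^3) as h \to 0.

Substitution gives 0/0 (the numerator vanishes to order 3).
Expand each term to order h^3: the coefficient of h^3 in 2·√(1 - h) is -1/8 and in -2·1/(1 - 3h) is -54.
Lower-order terms cancel with the polynomial part, so the numerator is (-433/8)·h^3 + o(h^3), and the limit is (-433/8)/(-3) = 433/24.

433/24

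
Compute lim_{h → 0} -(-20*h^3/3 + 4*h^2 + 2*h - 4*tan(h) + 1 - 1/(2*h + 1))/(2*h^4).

Substitution gives 0/0; apply L'Hôpital's rule 4 times.
After differentiating numerator and denominator 4 times the quotient is (32*tan(h)/cos(h)^2 - 96*tan(h)/cos(h)^4 - 384/(2*h + 1)^5)/(-48); at h = 0 this is 8.

8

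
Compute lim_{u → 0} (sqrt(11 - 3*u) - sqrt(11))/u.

A 0/0 form; rationalise with √(11 - 3u) + √11. This collapses the numerator to -3u, leaving -3/(√(11 - 3u) + √11) → -3/(2√11) = -3*√(11)/22.

-3*√(11)/22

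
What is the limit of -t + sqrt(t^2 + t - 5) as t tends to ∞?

1/2

This has the form ∞ − ∞. Multiply and divide by the conjugate √(t^2 + t - 5) + t.
That gives (t - 5) / (√(t^2 + t - 5) + t).
Divide numerator and denominator by t: the limit is 1/(2·1) = 1/2.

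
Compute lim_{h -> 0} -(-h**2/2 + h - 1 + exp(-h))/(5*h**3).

1/30

Direct substitution gives 0/0.
Apply L'Hôpital: lim (-h + 1 - e^(-h))/(-15*h^2), still 0/0.
Apply L'Hôpital: lim (-1 + e^(-h))/(-30*h), still 0/0.
After 3 applications of L'Hôpital's rule the quotient is (-e^(-h))/(-30); substituting h = 0 gives 1/30.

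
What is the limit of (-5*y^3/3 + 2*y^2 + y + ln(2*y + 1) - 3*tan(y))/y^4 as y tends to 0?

Substitution gives 0/0; apply L'Hôpital's rule 4 times.
After differentiating numerator and denominator 4 times the quotient is (24*tan(y)/cos(y)^2 - 72*tan(y)/cos(y)^4 - 96/(2*y + 1)^4)/(24); at y = 0 this is -4.

-4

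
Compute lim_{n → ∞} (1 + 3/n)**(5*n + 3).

The base → 1 and the exponent → ∞: a 1^∞ form.
Take logarithms: (5n + 3)·ln(1 + 3/n). Since ln(1+u) ~ u for small u, this behaves like (5n)·(3/n) → 15.
So the limit is e^(15).

e^(15)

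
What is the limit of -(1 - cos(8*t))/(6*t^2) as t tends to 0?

Substitution gives 0/0.
Use (1 − cos u)/u² → 1/2 with u = 8t: the limit is 8²/(2·(-6)) = -16/3.

-16/3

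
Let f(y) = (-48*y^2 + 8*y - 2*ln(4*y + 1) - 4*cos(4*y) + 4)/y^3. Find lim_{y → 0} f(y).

-128/3

Substitution gives 0/0; apply L'Hôpital's rule 3 times.
After differentiating numerator and denominator 3 times the quotient is (-256*sin(4*y) - 256/(4*y + 1)^3)/(6); at y = 0 this is -128/3.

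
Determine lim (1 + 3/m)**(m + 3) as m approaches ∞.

e^(3)

Let L be the limit and take ln: ln L = lim (m + 3)·ln(1 + 3/m) = lim (m + 3)·(3/m + O(1/m²)) = 3.
Hence L = e^(3).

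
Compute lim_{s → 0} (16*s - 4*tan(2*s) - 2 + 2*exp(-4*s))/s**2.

16

Substitution gives 0/0; apply L'Hôpital's rule 2 times.
After differentiating numerator and denominator 2 times the quotient is (-32*tan(2*s)/cos(2*s)^2 + 32*e^(-4*s))/(2); at s = 0 this is 16.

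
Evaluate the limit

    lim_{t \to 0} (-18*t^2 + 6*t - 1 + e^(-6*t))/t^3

Direct substitution gives 0/0.
Apply L'Hôpital: lim (-36*t + 6 - 6*e^(-6*t))/(3*t^2), still 0/0.
Apply L'Hôpital: lim (-36 + 36*e^(-6*t))/(6*t), still 0/0.
After 3 applications of L'Hôpital's rule the quotient is (-216*e^(-6*t))/(6); substituting t = 0 gives -36.

-36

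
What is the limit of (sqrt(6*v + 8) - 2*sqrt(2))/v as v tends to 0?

A 0/0 form; rationalise with √(8 + 6v) + √8. This collapses the numerator to 6v, leaving 6/(√(8 + 6v) + √8) → 6/(2√8) = 3*√(2)/4.

3*√(2)/4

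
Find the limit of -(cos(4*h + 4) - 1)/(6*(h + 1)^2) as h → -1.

4/3

Direct substitution gives 0/0.
Apply L'Hôpital: lim (-4*sin(4*h + 4))/(-12*h - 12), still 0/0.
After 2 applications of L'Hôpital's rule the quotient is (-16*cos(4*h + 4))/(-12); substituting h = -1 gives 4/3.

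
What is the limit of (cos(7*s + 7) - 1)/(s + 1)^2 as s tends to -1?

Direct substitution gives 0/0.
Apply L'Hôpital: lim (-7*sin(7*s + 7))/(2*s + 2), still 0/0.
After 2 applications of L'Hôpital's rule the quotient is (-49*cos(7*s + 7))/(2); substituting s = -1 gives -49/2.

-49/2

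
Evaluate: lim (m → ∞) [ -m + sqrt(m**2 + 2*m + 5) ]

An ∞ − ∞ form. Rationalising with the conjugate, the difference becomes (2m + 5) / (√(m^2 + 2*m + 5) + m).
For large m the denominator behaves like 2·m, so the quotient tends to 2/2 = 1.

1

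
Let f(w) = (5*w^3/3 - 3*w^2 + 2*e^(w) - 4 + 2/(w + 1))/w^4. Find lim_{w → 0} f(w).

Substitution gives 0/0; apply L'Hôpital's rule 4 times.
After differentiating numerator and denominator 4 times the quotient is (2*e^(w) + 48/(w + 1)^5)/(24); at w = 0 this is 25/12.

25/12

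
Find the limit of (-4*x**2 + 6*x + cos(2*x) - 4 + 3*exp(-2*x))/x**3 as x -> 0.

-4

Substitution gives 0/0 (the numerator vanishes to order 3).
Expand each term to order x^3: the coefficient of x^3 in 3·e^(-2x) is -4 and in cos(2x) is 0.
Lower-order terms cancel with the polynomial part, so the numerator is (-4)·x^3 + o(x^3), and the limit is (-4)/(1) = -4.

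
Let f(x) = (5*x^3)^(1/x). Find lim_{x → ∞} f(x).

Base → ∞ and exponent → 0: an ∞^0 form.
Take logs: (1/x)·ln(5·x^3) = (ln 5 + 3·ln x)/x → 0.
So the limit is e^0 = 1.

1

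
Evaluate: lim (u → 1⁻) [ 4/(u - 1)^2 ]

As u → 1⁻, (u - 1) → 0⁻, so (u - 1)^2 → 0⁺ and 4/(u - 1)^2 → ∞.

∞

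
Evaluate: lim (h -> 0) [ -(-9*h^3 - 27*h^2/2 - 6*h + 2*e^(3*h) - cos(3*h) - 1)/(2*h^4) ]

Substitution gives 0/0 (the numerator vanishes to order 4).
Expand each term to order h^4: the coefficient of h^4 in −cos(3h) is -27/8 and in 2·e^(3h) is 27/4.
Lower-order terms cancel with the polynomial part, so the numerator is (27/8)·h^4 + o(h^4), and the limit is (27/8)/(-2) = -27/16.

-27/16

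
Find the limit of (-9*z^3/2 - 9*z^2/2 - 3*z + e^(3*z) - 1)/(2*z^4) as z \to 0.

Direct substitution gives 0/0.
Apply L'Hôpital: lim (-27*z^2/2 - 9*z + 3*e^(3*z) - 3)/(8*z^3), still 0/0.
Apply L'Hôpital: lim (-27*z + 9*e^(3*z) - 9)/(24*z^2), still 0/0.
Apply L'Hôpital: lim (27*e^(3*z) - 27)/(48*z), still 0/0.
After 4 applications of L'Hôpital's rule the quotient is (81*e^(3*z))/(48); substituting z = 0 gives 27/16.

27/16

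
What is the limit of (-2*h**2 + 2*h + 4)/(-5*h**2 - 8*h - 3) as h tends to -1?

3

Direct substitution gives 0/0, so factor. Both numerator and denominator have (h + 1) as a factor.
After cancelling, the expression reduces to (4 - 2*h)/(-5*h - 3).
Substituting h = -1 gives 3.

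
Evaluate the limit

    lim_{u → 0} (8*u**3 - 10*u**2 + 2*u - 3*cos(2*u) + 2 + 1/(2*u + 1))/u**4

14

Substitution gives 0/0 (the numerator vanishes to order 4).
Expand each term to order u^4: the coefficient of u^4 in 1/(1 + 2u) is 16 and in -3·cos(2u) is -2.
Lower-order terms cancel with the polynomial part, so the numerator is (14)·u^4 + o(u^4), and the limit is (14)/(1) = 14.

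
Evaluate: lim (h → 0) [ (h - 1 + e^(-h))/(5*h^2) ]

1/10

Direct substitution gives 0/0.
Apply L'Hôpital: lim (1 - e^(-h))/(10*h), still 0/0.
After 2 applications of L'Hôpital's rule the quotient is (e^(-h))/(10); substituting h = 0 gives 1/10.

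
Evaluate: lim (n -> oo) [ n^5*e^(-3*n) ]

0

Write as n^5/e^{3n}, an ∞/∞ form.
Exponential growth dominates any polynomial, so repeated L'Hôpital (or the standard result) gives 0.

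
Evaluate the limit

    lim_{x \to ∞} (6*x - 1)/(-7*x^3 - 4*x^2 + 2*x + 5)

0

The denominator has degree 3 and the numerator degree 1. Dividing numerator and denominator by x^3 sends every term to 0 except the leading denominator term, so the limit is 0.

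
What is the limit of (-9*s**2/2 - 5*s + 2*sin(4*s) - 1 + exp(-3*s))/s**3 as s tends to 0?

-155/6

Substitution gives 0/0; apply L'Hôpital's rule 3 times.
After differentiating numerator and denominator 3 times the quotient is (-128*cos(4*s) - 27*e^(-3*s))/(6); at s = 0 this is -155/6.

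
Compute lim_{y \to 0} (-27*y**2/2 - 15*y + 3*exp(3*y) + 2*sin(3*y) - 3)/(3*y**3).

Substitution gives 0/0 (the numerator vanishes to order 3).
Expand each term to order y^3: the coefficient of y^3 in 3·e^(3y) is 27/2 and in 2·sin(3y) is -9.
Lower-order terms cancel with the polynomial part, so the numerator is (9/2)·y^3 + o(y^3), and the limit is (9/2)/(3) = 3/2.

3/2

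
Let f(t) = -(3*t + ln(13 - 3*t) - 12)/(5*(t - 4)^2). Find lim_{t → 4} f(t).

Direct substitution gives 0/0.
Apply L'Hôpital: lim (3 - 3/(13 - 3*t))/(40 - 10*t), still 0/0.
After 2 applications of L'Hôpital's rule the quotient is (-9/(13 - 3*t)^2)/(-10); substituting t = 4 gives 9/10.

9/10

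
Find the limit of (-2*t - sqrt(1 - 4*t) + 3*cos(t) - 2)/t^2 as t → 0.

Substitution gives 0/0; apply L'Hôpital's rule 2 times.
After differentiating numerator and denominator 2 times the quotient is (-3*cos(t) + 4/(1 - 4*t)^(3/2))/(2); at t = 0 this is 1/2.

1/2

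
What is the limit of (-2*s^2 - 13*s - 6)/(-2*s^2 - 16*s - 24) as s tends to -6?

Direct substitution gives 0/0, so factor. Both numerator and denominator have (s + 6) as a factor.
After cancelling, the expression reduces to (-2*s - 1)/(-2*s - 4).
Substituting s = -6 gives 11/8.

11/8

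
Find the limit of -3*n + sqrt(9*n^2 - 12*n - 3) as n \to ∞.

-2

An ∞ − ∞ form. Rationalising with the conjugate, the difference becomes (-12n - 3) / (√(9*n^2 - 12*n - 3) + 3n).
For large n the denominator behaves like 2·3n, so the quotient tends to -12/6 = -2.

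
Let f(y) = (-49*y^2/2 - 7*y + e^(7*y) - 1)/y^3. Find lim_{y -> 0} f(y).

343/6

Direct substitution gives 0/0.
Apply L'Hôpital: lim (-49*y + 7*e^(7*y) - 7)/(3*y^2), still 0/0.
Apply L'Hôpital: lim (49*e^(7*y) - 49)/(6*y), still 0/0.
After 3 applications of L'Hôpital's rule the quotient is (343*e^(7*y))/(6); substituting y = 0 gives 343/6.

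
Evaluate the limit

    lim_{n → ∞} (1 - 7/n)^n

The base → 1 and the exponent → ∞: a 1^∞ form.
Take logarithms: (n)·ln(1 - 7/n). Since ln(1+u) ~ u for small u, this behaves like (n)·(-7/n) → -7.
So the limit is e^(-7).

e^(-7)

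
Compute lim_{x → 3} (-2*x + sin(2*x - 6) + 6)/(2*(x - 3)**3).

-2/3

Direct substitution gives 0/0.
Apply L'Hôpital: lim (2*cos(2*x - 6) - 2)/(6*(x - 3)^2), still 0/0.
Apply L'Hôpital: lim (-4*sin(2*x - 6))/(12*x - 36), still 0/0.
After 3 applications of L'Hôpital's rule the quotient is (-8*cos(2*x - 6))/(12); substituting x = 3 gives -2/3.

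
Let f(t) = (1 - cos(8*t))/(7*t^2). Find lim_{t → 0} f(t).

Substitution gives 0/0.
Use (1 − cos u)/u² → 1/2 with u = 8t: the limit is 8²/(2·7) = 32/7.

32/7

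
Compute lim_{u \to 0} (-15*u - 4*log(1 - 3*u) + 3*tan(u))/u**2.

18

Substitution gives 0/0; apply L'Hôpital's rule 2 times.
After differentiating numerator and denominator 2 times the quotient is (6*tan(u)/cos(u)^2 + 36/(3*u - 1)^2)/(2); at u = 0 this is 18.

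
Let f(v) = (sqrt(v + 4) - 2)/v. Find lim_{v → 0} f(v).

Substitution gives 0/0. Multiply numerator and denominator by the conjugate √(4 + v) + √4.
The numerator becomes (4 + v) − 4 = v, so the expression simplifies to 1/(√(4 + v) + √4).
Letting v → 0 gives 1/(2√4) = 1/4.

1/4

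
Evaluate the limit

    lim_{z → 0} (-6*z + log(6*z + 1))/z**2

Direct substitution gives 0/0.
Apply L'Hôpital: lim (-6 + 6/(6*z + 1))/(2*z), still 0/0.
After 2 applications of L'Hôpital's rule the quotient is (-36/(6*z + 1)^2)/(2); substituting z = 0 gives -18.

-18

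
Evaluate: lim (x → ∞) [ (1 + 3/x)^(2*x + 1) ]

Write it as [(1 + 3/x)^x]^(2) · (1 + 3/x)^(1). The bracketed term tends to e^(3) and the second factor to 1, so the limit is e^(6).

e^(6)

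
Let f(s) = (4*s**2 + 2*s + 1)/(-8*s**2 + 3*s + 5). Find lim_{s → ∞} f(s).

Numerator and denominator both have degree 2.
Dividing every term by s^2, all lower-order terms vanish and the limit is the ratio of leading coefficients, 4/(-8) = -1/2.

-1/2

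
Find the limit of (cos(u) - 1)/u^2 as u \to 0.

-1/2

Direct substitution gives 0/0.
Apply L'Hôpital: lim (-sin(u))/(2*u), still 0/0.
After 2 applications of L'Hôpital's rule the quotient is (-cos(u))/(2); substituting u = 0 gives -1/2.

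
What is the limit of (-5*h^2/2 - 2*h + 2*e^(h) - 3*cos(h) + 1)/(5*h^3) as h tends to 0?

1/15

Substitution gives 0/0; apply L'Hôpital's rule 3 times.
After differentiating numerator and denominator 3 times the quotient is (2*e^(h) - 3*sin(h))/(30); at h = 0 this is 1/15.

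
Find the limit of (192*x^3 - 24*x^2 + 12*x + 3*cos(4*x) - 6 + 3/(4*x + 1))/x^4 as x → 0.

Substitution gives 0/0 (the numerator vanishes to order 4).
Expand each term to order x^4: the coefficient of x^4 in 3·cos(4x) is 32 and in 3·1/(1 + 4x) is 768.
Lower-order terms cancel with the polynomial part, so the numerator is (800)·x^4 + o(x^4), and the limit is (800)/(1) = 800.

800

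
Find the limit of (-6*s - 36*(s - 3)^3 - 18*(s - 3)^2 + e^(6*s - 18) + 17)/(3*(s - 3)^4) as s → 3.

18

Direct substitution gives 0/0.
Apply L'Hôpital: lim (-36*s - 108*(s - 3)^2 + 6*e^(6*s - 18) + 102)/(12*(s - 3)^3), still 0/0.
Apply L'Hôpital: lim (-216*s + 36*e^(6*s - 18) + 612)/(36*(s - 3)^2), still 0/0.
Apply L'Hôpital: lim (216*e^(6*s - 18) - 216)/(72*s - 216), still 0/0.
After 4 applications of L'Hôpital's rule the quotient is (1296*e^(6*s - 18))/(72); substituting s = 3 gives 18.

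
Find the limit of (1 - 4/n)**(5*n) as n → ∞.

Let L be the limit and take ln: ln L = lim (5n)·ln(1 - 4/n) = lim (5n)·(-4/n + O(1/n²)) = -20.
Hence L = e^(-20).

e^(-20)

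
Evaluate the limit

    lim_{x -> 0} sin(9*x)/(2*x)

Substitution gives 0/0.
Write it as (9/2)·sin(9x)/(9x); since sin(u)/u → 1, the limit is 9/2.

9/2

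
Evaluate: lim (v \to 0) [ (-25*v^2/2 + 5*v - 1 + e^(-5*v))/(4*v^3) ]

Direct substitution gives 0/0.
Apply L'Hôpital: lim (-25*v + 5 - 5*e^(-5*v))/(12*v^2), still 0/0.
Apply L'Hôpital: lim (-25 + 25*e^(-5*v))/(24*v), still 0/0.
After 3 applications of L'Hôpital's rule the quotient is (-125*e^(-5*v))/(24); substituting v = 0 gives -125/24.

-125/24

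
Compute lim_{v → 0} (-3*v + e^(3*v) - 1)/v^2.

Direct substitution gives 0/0.
Apply L'Hôpital: lim (3*e^(3*v) - 3)/(2*v), still 0/0.
After 2 applications of L'Hôpital's rule the quotient is (9*e^(3*v))/(2); substituting v = 0 gives 9/2.

9/2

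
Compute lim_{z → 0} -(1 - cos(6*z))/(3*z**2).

Substitution gives 0/0.
Use (1 − cos u)/u² → 1/2 with u = 6z: the limit is 6²/(2·(-3)) = -6.

-6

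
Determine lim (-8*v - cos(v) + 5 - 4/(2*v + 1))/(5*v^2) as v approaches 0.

Substitution gives 0/0; apply L'Hôpital's rule 2 times.
After differentiating numerator and denominator 2 times the quotient is (cos(v) - 32/(2*v + 1)^3)/(10); at v = 0 this is -31/10.

-31/10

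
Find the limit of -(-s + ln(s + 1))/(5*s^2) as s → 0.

1/10

Direct substitution gives 0/0.
Apply L'Hôpital: lim (-1 + 1/(s + 1))/(-10*s), still 0/0.
After 2 applications of L'Hôpital's rule the quotient is (-1/(s + 1)^2)/(-10); substituting s = 0 gives 1/10.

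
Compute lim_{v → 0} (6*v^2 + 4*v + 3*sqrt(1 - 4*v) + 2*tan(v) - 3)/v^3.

-34/3

Substitution gives 0/0; apply L'Hôpital's rule 3 times.
After differentiating numerator and denominator 3 times the quotient is (12*tan(v)^2/cos(v)^2 + 4/cos(v)^2 - 72/(1 - 4*v)^(5/2))/(6); at v = 0 this is -34/3.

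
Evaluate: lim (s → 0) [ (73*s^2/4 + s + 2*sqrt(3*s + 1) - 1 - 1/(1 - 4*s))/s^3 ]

Substitution gives 0/0; apply L'Hôpital's rule 3 times.
After differentiating numerator and denominator 3 times the quotient is (-384/(4*s - 1)^4 + 81/(4*(3*s + 1)^(5/2)))/(6); at s = 0 this is -485/8.

-485/8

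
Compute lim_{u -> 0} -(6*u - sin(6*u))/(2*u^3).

-18

Direct substitution gives 0/0.
Apply L'Hôpital: lim (6 - 6*cos(6*u))/(-6*u^2), still 0/0.
Apply L'Hôpital: lim (36*sin(6*u))/(-12*u), still 0/0.
After 3 applications of L'Hôpital's rule the quotient is (216*cos(6*u))/(-12); substituting u = 0 gives -18.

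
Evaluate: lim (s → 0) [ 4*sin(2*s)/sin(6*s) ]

4/3

Substitution gives 0/0.
Divide numerator and denominator by s: sin(2s)/s → 2 and sin(6s)/s → 6, so the limit is 4·2/6 = 4/3.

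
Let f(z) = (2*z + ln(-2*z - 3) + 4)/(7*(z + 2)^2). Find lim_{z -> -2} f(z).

Direct substitution gives 0/0.
Apply L'Hôpital: lim (2 - 2/(-2*z - 3))/(14*z + 28), still 0/0.
After 2 applications of L'Hôpital's rule the quotient is (-4/(-2*z - 3)^2)/(14); substituting z = -2 gives -2/7.

-2/7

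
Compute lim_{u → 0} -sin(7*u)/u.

Substitution gives 0/0.
Write it as (7/(-1))·sin(7u)/(7u); since sin(θ)/θ → 1, the limit is -7.

-7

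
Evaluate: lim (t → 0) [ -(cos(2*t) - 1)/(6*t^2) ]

Direct substitution gives 0/0.
Apply L'Hôpital: lim (-2*sin(2*t))/(-12*t), still 0/0.
After 2 applications of L'Hôpital's rule the quotient is (-4*cos(2*t))/(-12); substituting t = 0 gives 1/3.

1/3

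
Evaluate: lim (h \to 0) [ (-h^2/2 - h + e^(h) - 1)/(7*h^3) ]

Direct substitution gives 0/0.
Apply L'Hôpital: lim (-h + e^(h) - 1)/(21*h^2), still 0/0.
Apply L'Hôpital: lim (e^(h) - 1)/(42*h), still 0/0.
After 3 applications of L'Hôpital's rule the quotient is (e^(h))/(42); substituting h = 0 gives 1/42.

1/42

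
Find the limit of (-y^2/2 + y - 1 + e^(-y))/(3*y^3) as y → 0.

-1/18

Direct substitution gives 0/0.
Apply L'Hôpital: lim (-y + 1 - e^(-y))/(9*y^2), still 0/0.
Apply L'Hôpital: lim (-1 + e^(-y))/(18*y), still 0/0.
After 3 applications of L'Hôpital's rule the quotient is (-e^(-y))/(18); substituting y = 0 gives -1/18.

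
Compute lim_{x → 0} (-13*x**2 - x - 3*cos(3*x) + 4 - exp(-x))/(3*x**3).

Substitution gives 0/0 (the numerator vanishes to order 3).
Expand each term to order x^3: the coefficient of x^3 in -3·cos(3x) is 0 and in −e^(-x) is 1/6.
Lower-order terms cancel with the polynomial part, so the numerator is (1/6)·x^3 + o(x^3), and the limit is (1/6)/(3) = 1/18.

1/18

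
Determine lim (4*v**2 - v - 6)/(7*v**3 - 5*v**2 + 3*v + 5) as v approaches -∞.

0

The denominator has degree 3 and the numerator degree 2. Dividing numerator and denominator by v^3 sends every term to 0 except the leading denominator term, so the limit is 0.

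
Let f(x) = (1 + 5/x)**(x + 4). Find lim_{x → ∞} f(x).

e^(5)

Write it as [(1 + 5/x)^x]^(1) · (1 + 5/x)^(4). The bracketed term tends to e^(5) and the second factor to 1, so the limit is e^(5).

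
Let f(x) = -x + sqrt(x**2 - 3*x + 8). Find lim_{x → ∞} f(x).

This has the form ∞ − ∞. Multiply and divide by the conjugate √(x^2 - 3*x + 8) + x.
That gives (-3x + 8) / (√(x^2 - 3*x + 8) + x).
Divide numerator and denominator by x: the limit is -3/(2·1) = -3/2.

-3/2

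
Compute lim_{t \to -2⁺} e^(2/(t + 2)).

∞

As t → -2⁺, 2/(t + 2) → +∞, so e^(2/(t + 2)) → ∞.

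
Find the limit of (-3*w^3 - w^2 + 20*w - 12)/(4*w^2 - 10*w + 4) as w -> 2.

Direct substitution gives 0/0, so factor. Both numerator and denominator have (w - 2) as a factor.
After cancelling, the expression reduces to (-3*w^2 - 7*w + 6)/(4*w - 2).
Substituting w = 2 gives -10/3.

-10/3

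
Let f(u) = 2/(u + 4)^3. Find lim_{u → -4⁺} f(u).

As u → -4⁺, (u + 4) → 0⁺, so (u + 4)^3 → 0⁺ and 2/(u + 4)^3 → ∞.

∞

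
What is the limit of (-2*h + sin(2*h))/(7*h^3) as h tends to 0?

-4/21

Direct substitution gives 0/0.
Apply L'Hôpital: lim (2*cos(2*h) - 2)/(21*h^2), still 0/0.
Apply L'Hôpital: lim (-4*sin(2*h))/(42*h), still 0/0.
After 3 applications of L'Hôpital's rule the quotient is (-8*cos(2*h))/(42); substituting h = 0 gives -4/21.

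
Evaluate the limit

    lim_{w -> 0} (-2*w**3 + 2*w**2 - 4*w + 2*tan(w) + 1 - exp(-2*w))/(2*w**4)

Substitution gives 0/0; apply L'Hôpital's rule 4 times.
After differentiating numerator and denominator 4 times the quotient is (48*tan(w)^3/cos(w)^2 + 32*tan(w)/cos(w)^2 - 16*e^(-2*w))/(48); at w = 0 this is -1/3.

-1/3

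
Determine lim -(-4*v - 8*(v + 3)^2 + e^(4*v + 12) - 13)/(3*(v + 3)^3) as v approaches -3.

-32/9

Direct substitution gives 0/0.
Apply L'Hôpital: lim (-16*v + 4*e^(4*v + 12) - 52)/(-9*(v + 3)^2), still 0/0.
Apply L'Hôpital: lim (16*e^(4*v + 12) - 16)/(-18*v - 54), still 0/0.
After 3 applications of L'Hôpital's rule the quotient is (64*e^(4*v + 12))/(-18); substituting v = -3 gives -32/9.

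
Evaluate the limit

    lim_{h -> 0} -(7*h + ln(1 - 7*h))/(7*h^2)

Direct substitution gives 0/0.
Apply L'Hôpital: lim (7 - 7/(1 - 7*h))/(-14*h), still 0/0.
After 2 applications of L'Hôpital's rule the quotient is (-49/(1 - 7*h)^2)/(-14); substituting h = 0 gives 7/2.

7/2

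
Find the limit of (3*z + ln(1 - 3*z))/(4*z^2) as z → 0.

Direct substitution gives 0/0.
Apply L'Hôpital: lim (3 - 3/(1 - 3*z))/(8*z), still 0/0.
After 2 applications of L'Hôpital's rule the quotient is (-9/(1 - 3*z)^2)/(8); substituting z = 0 gives -9/8.

-9/8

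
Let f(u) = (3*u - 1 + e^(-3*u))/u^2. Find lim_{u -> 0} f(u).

9/2

Direct substitution gives 0/0.
Apply L'Hôpital: lim (3 - 3*e^(-3*u))/(2*u), still 0/0.
After 2 applications of L'Hôpital's rule the quotient is (9*e^(-3*u))/(2); substituting u = 0 gives 9/2.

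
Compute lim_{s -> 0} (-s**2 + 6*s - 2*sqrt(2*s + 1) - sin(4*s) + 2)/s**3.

Substitution gives 0/0; apply L'Hôpital's rule 3 times.
After differentiating numerator and denominator 3 times the quotient is (64*cos(4*s) - 6/(2*s + 1)^(5/2))/(6); at s = 0 this is 29/3.

29/3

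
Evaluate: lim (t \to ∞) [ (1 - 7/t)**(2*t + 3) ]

e^(-14)

Let L be the limit and take ln: ln L = lim (2t + 3)·ln(1 - 7/t) = lim (2t + 3)·(-7/t + O(1/t²)) = -14.
Hence L = e^(-14).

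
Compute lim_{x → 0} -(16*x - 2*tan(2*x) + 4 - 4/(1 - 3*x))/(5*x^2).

Substitution gives 0/0 (the numerator vanishes to order 2).
Expand each term to order x^2: the coefficient of x^2 in -2·tan(2x) is 0 and in -4·1/(1 - 3x) is -36.
Lower-order terms cancel with the polynomial part, so the numerator is (-36)·x^2 + o(x^2), and the limit is (-36)/(-5) = 36/5.

36/5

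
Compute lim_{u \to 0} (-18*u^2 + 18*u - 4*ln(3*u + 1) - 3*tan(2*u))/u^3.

-44

Substitution gives 0/0; apply L'Hôpital's rule 3 times.
After differentiating numerator and denominator 3 times the quotient is (-96*tan(2*u)^2/cos(2*u)^2 - 48/cos(2*u)^4 - 216/(3*u + 1)^3)/(6); at u = 0 this is -44.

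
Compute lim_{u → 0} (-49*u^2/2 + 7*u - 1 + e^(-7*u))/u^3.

Direct substitution gives 0/0.
Apply L'Hôpital: lim (-49*u + 7 - 7*e^(-7*u))/(3*u^2), still 0/0.
Apply L'Hôpital: lim (-49 + 49*e^(-7*u))/(6*u), still 0/0.
After 3 applications of L'Hôpital's rule the quotient is (-343*e^(-7*u))/(6); substituting u = 0 gives -343/6.

-343/6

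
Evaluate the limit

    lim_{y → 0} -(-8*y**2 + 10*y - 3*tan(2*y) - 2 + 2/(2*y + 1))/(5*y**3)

Substitution gives 0/0 (the numerator vanishes to order 3).
Expand each term to order y^3: the coefficient of y^3 in 2·1/(1 + 2y) is -16 and in -3·tan(2y) is -8.
Lower-order terms cancel with the polynomial part, so the numerator is (-24)·y^3 + o(y^3), and the limit is (-24)/(-5) = 24/5.

24/5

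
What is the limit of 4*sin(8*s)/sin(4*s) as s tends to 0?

Substitution gives 0/0.
Divide numerator and denominator by s: sin(8s)/s → 8 and sin(4s)/s → 4, so the limit is 4·8/4 = 8.

8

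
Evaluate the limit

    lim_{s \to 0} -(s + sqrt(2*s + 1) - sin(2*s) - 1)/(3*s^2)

Substitution gives 0/0 (the numerator vanishes to order 2).
Expand each term to order s^2: the coefficient of s^2 in √(1 + 2s) is -1/2 and in −sin(2s) is 0.
Lower-order terms cancel with the polynomial part, so the numerator is (-1/2)·s^2 + o(s^2), and the limit is (-1/2)/(-3) = 1/6.

1/6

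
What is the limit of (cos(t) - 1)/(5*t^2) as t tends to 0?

-1/10

Direct substitution gives 0/0.
Apply L'Hôpital: lim (-sin(t))/(10*t), still 0/0.
After 2 applications of L'Hôpital's rule the quotient is (-cos(t))/(10); substituting t = 0 gives -1/10.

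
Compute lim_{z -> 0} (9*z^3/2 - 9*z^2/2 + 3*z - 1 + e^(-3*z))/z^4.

Direct substitution gives 0/0.
Apply L'Hôpital: lim (27*z^2/2 - 9*z + 3 - 3*e^(-3*z))/(4*z^3), still 0/0.
Apply L'Hôpital: lim (27*z - 9 + 9*e^(-3*z))/(12*z^2), still 0/0.
Apply L'Hôpital: lim (27 - 27*e^(-3*z))/(24*z), still 0/0.
After 4 applications of L'Hôpital's rule the quotient is (81*e^(-3*z))/(24); substituting z = 0 gives 27/8.

27/8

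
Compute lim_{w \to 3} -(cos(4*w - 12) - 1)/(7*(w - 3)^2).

Direct substitution gives 0/0.
Apply L'Hôpital: lim (-4*sin(4*w - 12))/(42 - 14*w), still 0/0.
After 2 applications of L'Hôpital's rule the quotient is (-16*cos(4*w - 12))/(-14); substituting w = 3 gives 8/7.

8/7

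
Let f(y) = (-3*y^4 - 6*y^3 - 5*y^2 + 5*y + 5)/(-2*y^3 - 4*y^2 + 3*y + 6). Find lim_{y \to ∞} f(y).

The numerator has higher degree (4 > 3); the quotient behaves like (-3/(-2))·y^1 for large |y|.
As y → +∞ this diverges to ∞.

∞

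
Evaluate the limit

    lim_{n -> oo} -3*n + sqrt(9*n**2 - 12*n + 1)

-2

This has the form ∞ − ∞. Multiply and divide by the conjugate √(9*n^2 - 12*n + 1) + 3n.
That gives (-12n + 1) / (√(9*n^2 - 12*n + 1) + 3n).
Divide numerator and denominator by n: the limit is -12/(2·3) = -2.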